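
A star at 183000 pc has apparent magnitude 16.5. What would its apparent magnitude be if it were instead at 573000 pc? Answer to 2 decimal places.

m ≈ 18.98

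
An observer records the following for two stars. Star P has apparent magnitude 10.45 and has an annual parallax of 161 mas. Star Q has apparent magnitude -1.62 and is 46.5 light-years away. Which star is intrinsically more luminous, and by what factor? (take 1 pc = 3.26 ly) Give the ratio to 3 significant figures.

Star Q is more luminous, by a factor of 355000.

Star P: p = 161 mas = 0.161″ → d = 1/p = 6.211 pc
Star P: M = m − 5 log₁₀ d + 5 = 10.45 − 5·0.7932 + 5 = 11.484
Star Q: d = 46.5 ly / 3.26 = 14.26 pc
Star Q: M = m − 5 log₁₀ d + 5 = -1.62 − 5·1.1542 + 5 = -2.391
ΔM = M_P − M_Q = 11.484 − (-2.391) = 13.875; smaller M is more luminous → Star Q.
L ratio = 10^(0.4 |ΔM|) = 10^5.550 = 354900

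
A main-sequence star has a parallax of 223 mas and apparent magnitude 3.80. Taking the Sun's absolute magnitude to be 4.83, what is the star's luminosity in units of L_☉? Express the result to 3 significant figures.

L/L_☉ ≈ 0.519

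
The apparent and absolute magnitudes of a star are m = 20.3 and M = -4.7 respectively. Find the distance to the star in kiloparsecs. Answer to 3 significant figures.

d ≈ 1000 kpc

Distance modulus: m − M = 20.3 − (-4.7) = 25.000
m − M = 5 log₁₀ d − 5
log₁₀ d = (m − M)/5 + 1 = 6.0000
d = 10^6.0000 = 1.000×10^6 pc
= 1000 kpc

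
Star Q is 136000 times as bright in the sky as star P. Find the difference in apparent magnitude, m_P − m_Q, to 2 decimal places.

Pogson: Δm = −2.5 log₁₀(ratio) = −2.5 log₁₀(136000) = −2.5 × 5.1335 = -12.834
Star Q is brighter so has the smaller magnitude: m_P − m_Q is positive.

m_P − m_Q ≈ 12.83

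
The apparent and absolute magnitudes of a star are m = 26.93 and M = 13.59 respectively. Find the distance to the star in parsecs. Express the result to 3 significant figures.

d ≈ 4660 pc

μ = m − M = 13.340
m − M = 5 log₁₀ d − 5
log₁₀ d = (m − M)/5 + 1 = 3.6680
d = 10^3.6680 = 4656 pc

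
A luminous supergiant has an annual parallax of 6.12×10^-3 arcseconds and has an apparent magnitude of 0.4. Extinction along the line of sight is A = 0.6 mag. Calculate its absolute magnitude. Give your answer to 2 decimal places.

M ≈ -6.27

d = 1/p = 1/6.12×10^-3″ = 163.4 pc
5 log₁₀(d/10 pc) = 5 log₁₀(163.4) − 5 = 6.066
M = m − 5 log₁₀(d/10) − A = 0.4 − 6.066 − 0.6 = -6.266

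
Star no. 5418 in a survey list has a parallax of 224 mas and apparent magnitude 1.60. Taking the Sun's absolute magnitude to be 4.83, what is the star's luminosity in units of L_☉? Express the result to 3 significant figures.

d = 1/p = 1000/224 mas = 4.464 pc
M = m − 5 log₁₀ d + 5 = 1.60 − 5·0.6498 + 5 = 3.351
M − M_☉ = 3.351 − 4.83 = -1.479
L/L_☉ = 10^(−0.4 × -1.479) = 3.904

L/L_☉ ≈ 3.90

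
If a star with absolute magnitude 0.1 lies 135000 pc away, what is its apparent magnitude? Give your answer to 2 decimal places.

m ≈ 20.75

m = M + 5 log₁₀ d − 5 = 0.1 + 5·5.1303 − 5 = 20.752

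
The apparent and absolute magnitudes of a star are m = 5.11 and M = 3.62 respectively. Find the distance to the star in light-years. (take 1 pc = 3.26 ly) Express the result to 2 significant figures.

Distance modulus: m − M = 5.11 − (3.62) = 1.490
m − M = 5 log₁₀ d − 5
log₁₀ d = (m − M)/5 + 1 = 1.2980
d = 10^1.2980 = 19.86 pc
= 64.75 ly

d ≈ 65 ly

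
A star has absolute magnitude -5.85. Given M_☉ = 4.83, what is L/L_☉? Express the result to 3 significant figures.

M − M_☉ = -5.85 − 4.83 = -10.680
L/L_☉ = 10^(−0.4 (M − M_☉)) = 10^4.272 = 18710

L/L_☉ ≈ 18700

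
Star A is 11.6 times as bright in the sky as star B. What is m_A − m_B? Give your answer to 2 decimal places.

Pogson: Δm = −2.5 log₁₀(ratio) = −2.5 log₁₀(11.6) = −2.5 × 1.0645 = -2.661
Star A is brighter, so it has the smaller magnitude: the difference is negative.

m_A − m_B ≈ -2.66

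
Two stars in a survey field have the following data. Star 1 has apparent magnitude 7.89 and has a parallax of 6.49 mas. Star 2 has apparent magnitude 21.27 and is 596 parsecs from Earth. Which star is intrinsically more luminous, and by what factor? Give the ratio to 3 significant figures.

Star 1 is more luminous, by a factor of 15000.

Star 1: p = 6.49 mas = 6.49×10^-3″ → d = 1/p = 154.1 pc
Star 1: M = m − 5 log₁₀ d + 5 = 7.89 − 5·2.1878 + 5 = 1.951
Star 2: M = m − 5 log₁₀ d + 5 = 21.27 − 5·2.7752 + 5 = 12.394
ΔM = M_1 − M_2 = 1.951 − (12.394) = -10.443; smaller M is more luminous → Star 1.
L ratio = 10^(0.4 |ΔM|) = 10^4.177 = 15030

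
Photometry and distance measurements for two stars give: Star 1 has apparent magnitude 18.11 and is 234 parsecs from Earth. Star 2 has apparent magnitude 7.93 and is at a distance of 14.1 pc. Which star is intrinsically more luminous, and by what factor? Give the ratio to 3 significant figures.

Star 1: M = m − 5 log₁₀ d + 5 = 18.11 − 5·2.3692 + 5 = 11.264
Star 2: M = m − 5 log₁₀ d + 5 = 7.93 − 5·1.1492 + 5 = 7.184
ΔM = M_1 − M_2 = 11.264 − (7.184) = 4.080; smaller M is more luminous → Star 2.
L ratio = 10^(0.4 |ΔM|) = 10^1.632 = 42.86

Star 2 is more luminous, by a factor of 42.9.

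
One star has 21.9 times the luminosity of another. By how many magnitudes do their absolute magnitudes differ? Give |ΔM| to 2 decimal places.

|ΔM| ≈ 3.35

Pogson: ΔM = −2.5 log₁₀(ratio) = −2.5 log₁₀(21.9) = −2.5 × 1.3404 = -3.351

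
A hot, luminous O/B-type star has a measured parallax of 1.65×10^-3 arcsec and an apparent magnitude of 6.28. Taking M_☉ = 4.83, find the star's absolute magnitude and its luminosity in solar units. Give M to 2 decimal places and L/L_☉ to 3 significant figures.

d = 1/p = 1/1.65×10^-3″ = 606.1 pc
M = m − 5 log₁₀ d + 5 = 6.28 − 5·2.7825 + 5 = -2.633
M − M_☉ = -2.633 − 4.83 = -7.463
L/L_☉ = 10^(−0.4 × -7.463) = 966.1

M ≈ -2.63; L/L_☉ ≈ 966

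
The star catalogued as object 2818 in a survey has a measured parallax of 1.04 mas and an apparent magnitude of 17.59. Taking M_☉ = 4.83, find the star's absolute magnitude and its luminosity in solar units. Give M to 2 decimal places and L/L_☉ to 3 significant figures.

d = 1/p = 1000/1.04 mas = 961.5 pc
M = m − 5 log₁₀ d + 5 = 17.59 − 5·2.9830 + 5 = 7.675
M − M_☉ = 7.675 − 4.83 = 2.845
L/L_☉ = 10^(−0.4 × 2.845) = 0.07277

M ≈ 7.68; L/L_☉ ≈ 0.0728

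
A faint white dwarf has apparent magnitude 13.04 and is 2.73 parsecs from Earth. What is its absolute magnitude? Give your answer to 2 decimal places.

5 log₁₀(d/10 pc) = 5 log₁₀(2.730) − 5 = -2.819
M = m − 5 log₁₀(d/10) = 13.04 + 2.819 = 15.859

M ≈ 15.86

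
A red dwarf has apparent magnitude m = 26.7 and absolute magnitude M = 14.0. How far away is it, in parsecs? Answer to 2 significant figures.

d ≈ 3500 pc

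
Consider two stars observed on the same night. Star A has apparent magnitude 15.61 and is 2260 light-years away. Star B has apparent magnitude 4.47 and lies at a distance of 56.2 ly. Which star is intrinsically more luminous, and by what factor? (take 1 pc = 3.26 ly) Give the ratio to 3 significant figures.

Star B is more luminous, by a factor of 17.7.

Star A: d = 2260 ly / 3.26 = 693.3 pc
Star A: M = m − 5 log₁₀ d + 5 = 15.61 − 5·2.8409 + 5 = 6.406
Star B: d = 56.2 ly / 3.26 = 17.24 pc
Star B: M = m − 5 log₁₀ d + 5 = 4.47 − 5·1.2365 + 5 = 3.287
ΔM = M_A − M_B = 6.406 − (3.287) = 3.118; smaller M is more luminous → Star B.
L ratio = 10^(0.4 |ΔM|) = 10^1.247 = 17.67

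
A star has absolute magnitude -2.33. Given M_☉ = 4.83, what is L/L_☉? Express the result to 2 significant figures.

M − M_☉ = -2.33 − 4.83 = -7.160
L/L_☉ = 10^(−0.4 (M − M_☉)) = 10^2.864 = 731.1

L/L_☉ ≈ 730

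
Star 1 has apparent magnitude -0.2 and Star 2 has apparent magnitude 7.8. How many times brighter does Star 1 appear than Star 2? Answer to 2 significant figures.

1600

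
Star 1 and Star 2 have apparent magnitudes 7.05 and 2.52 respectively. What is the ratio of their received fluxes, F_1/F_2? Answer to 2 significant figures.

Δm = 7.05 − (2.52) = 4.53
Flux ratio = 10^(−0.4 Δm) = 10^(−0.4 × 4.53) = 10^-1.812 = 0.01542

F_1/F_2 ≈ 0.015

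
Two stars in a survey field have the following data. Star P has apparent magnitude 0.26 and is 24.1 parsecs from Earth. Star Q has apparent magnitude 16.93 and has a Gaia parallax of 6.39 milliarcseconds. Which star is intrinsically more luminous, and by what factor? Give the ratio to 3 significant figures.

Star P: M = m − 5 log₁₀ d + 5 = 0.26 − 5·1.3820 + 5 = -1.650
Star Q: p = 6.39 mas = 6.39×10^-3″ → d = 1/p = 156.5 pc
Star Q: M = m − 5 log₁₀ d + 5 = 16.93 − 5·2.1945 + 5 = 10.958
ΔM = M_P − M_Q = -1.650 − (10.958) = -12.608; smaller M is more luminous → Star P.
L ratio = 10^(0.4 |ΔM|) = 10^5.043 = 110400

Star P is more luminous, by a factor of 110000.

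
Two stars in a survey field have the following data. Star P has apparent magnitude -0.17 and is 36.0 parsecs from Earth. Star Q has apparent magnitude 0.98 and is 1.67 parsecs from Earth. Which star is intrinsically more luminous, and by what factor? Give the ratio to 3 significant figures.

Star P: M = m − 5 log₁₀ d + 5 = -0.17 − 5·1.5563 + 5 = -2.952
Star Q: M = m − 5 log₁₀ d + 5 = 0.98 − 5·0.2227 + 5 = 4.866
ΔM = M_P − M_Q = -2.952 − (4.866) = -7.818; smaller M is more luminous → Star P.
L ratio = 10^(0.4 |ΔM|) = 10^3.127 = 1340

Star P is more luminous, by a factor of 1340.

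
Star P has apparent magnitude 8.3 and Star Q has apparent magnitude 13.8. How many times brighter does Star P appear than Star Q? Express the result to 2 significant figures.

Magnitude difference = -5.5
Flux ratio = 10^(−0.4 Δm) = 10^(−0.4 × -5.5) = 10^2.200 = 158.5

160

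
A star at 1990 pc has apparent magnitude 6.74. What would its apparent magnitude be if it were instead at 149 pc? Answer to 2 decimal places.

Flux ∝ 1/d², so Δm = 5 log₁₀(d₂/d₁) = 5 log₁₀(149/1990) = -5.628
m₂ = m₁ + Δm = 6.74 + (-5.628) = 1.112

m ≈ 1.11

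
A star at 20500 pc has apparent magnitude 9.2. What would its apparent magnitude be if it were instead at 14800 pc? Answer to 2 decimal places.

Flux ∝ 1/d², so Δm = 5 log₁₀(d₂/d₁) = 5 log₁₀(14800/20500) = -0.707
m₂ = m₁ + Δm = 9.2 + (-0.707) = 8.493

m ≈ 8.49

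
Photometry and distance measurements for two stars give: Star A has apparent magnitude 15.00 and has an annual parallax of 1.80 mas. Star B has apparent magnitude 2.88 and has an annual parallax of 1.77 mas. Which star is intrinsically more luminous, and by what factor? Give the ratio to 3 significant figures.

Star B is more luminous, by a factor of 72900.

Star A: p = 1.80 mas = 1.80×10^-3″ → d = 1/p = 555.6 pc
Star A: M = m − 5 log₁₀ d + 5 = 15.00 − 5·2.7447 + 5 = 6.276
Star B: p = 1.77 mas = 1.77×10^-3″ → d = 1/p = 565.0 pc
Star B: M = m − 5 log₁₀ d + 5 = 2.88 − 5·2.7520 + 5 = -5.880
ΔM = M_A − M_B = 6.276 − (-5.880) = 12.156; smaller M is more luminous → Star B.
L ratio = 10^(0.4 |ΔM|) = 10^4.863 = 72880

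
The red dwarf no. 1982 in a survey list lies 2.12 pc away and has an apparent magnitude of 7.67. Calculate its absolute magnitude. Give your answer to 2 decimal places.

5 log₁₀(d/10 pc) = 5 log₁₀(2.120) − 5 = -3.368
M = m − 5 log₁₀(d/10) = 7.67 + 3.368 = 11.038

M ≈ 11.04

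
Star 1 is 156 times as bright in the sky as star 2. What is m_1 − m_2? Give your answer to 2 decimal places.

m_1 − m_2 ≈ -5.48

Pogson: Δm = −2.5 log₁₀(ratio) = −2.5 log₁₀(156) = −2.5 × 2.1931 = -5.483
Star 1 is brighter, so it has the smaller magnitude: the difference is negative.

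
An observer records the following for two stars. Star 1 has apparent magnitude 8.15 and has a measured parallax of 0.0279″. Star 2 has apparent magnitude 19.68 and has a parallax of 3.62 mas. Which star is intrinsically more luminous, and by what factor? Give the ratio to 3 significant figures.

Star 1 is more luminous, by a factor of 689.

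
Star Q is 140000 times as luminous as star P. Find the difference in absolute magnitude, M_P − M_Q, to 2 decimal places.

Pogson: ΔM = −2.5 log₁₀(ratio) = −2.5 log₁₀(140000) = −2.5 × 5.1461 = -12.865
Star Q is brighter so has the smaller magnitude: M_P − M_Q is positive.

M_P − M_Q ≈ 12.87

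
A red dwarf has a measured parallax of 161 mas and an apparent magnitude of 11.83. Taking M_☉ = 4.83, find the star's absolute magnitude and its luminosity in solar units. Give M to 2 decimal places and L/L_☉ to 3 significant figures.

d = 1/p = 1000/161 mas = 6.211 pc
M = m − 5 log₁₀ d + 5 = 11.83 − 5·0.7932 + 5 = 12.864
M − M_☉ = 12.864 − 4.83 = 8.034
L/L_☉ = 10^(−0.4 × 8.034) = 6.114×10^-4

M ≈ 12.86; L/L_☉ ≈ 6.11×10^-4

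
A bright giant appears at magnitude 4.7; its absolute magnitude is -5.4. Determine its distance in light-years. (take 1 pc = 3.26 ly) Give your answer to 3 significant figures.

Distance modulus: m − M = 4.7 − (-5.4) = 10.100
m − M = 5 log₁₀ d − 5
log₁₀ d = (m − M)/5 + 1 = 3.0200
d = 10^3.0200 = 1047 pc
= 3414 ly

d ≈ 3410 ly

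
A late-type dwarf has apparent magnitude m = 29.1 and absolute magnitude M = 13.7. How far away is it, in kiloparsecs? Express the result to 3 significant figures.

Distance modulus: m − M = 29.1 − (13.7) = 15.400
m − M = 5 log₁₀ d − 5
log₁₀ d = (m − M)/5 + 1 = 4.0800
d = 10^4.0800 = 12020 pc
= 12.02 kpc

d ≈ 12.0 kpc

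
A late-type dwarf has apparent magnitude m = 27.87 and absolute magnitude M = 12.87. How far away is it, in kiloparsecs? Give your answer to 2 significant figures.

Distance modulus: m − M = 27.87 − (12.87) = 15.000
m − M = 5 log₁₀ d − 5
log₁₀ d = (m − M)/5 + 1 = 4.0000
d = 10^4.0000 = 10000 pc
= 10.00 kpc

d ≈ 10 kpc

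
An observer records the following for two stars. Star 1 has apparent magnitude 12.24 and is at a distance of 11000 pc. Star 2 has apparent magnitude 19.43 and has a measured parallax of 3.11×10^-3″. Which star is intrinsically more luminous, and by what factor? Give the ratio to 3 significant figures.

Star 1 is more luminous, by a factor of 880000.

Star 1: M = m − 5 log₁₀ d + 5 = 12.24 − 5·4.0414 + 5 = -2.967
Star 2: d = 1/p = 1/3.11×10^-3″ = 321.5 pc
Star 2: M = m − 5 log₁₀ d + 5 = 19.43 − 5·2.5072 + 5 = 11.894
ΔM = M_1 − M_2 = -2.967 − (11.894) = -14.861; smaller M is more luminous → Star 1.
L ratio = 10^(0.4 |ΔM|) = 10^5.944 = 879600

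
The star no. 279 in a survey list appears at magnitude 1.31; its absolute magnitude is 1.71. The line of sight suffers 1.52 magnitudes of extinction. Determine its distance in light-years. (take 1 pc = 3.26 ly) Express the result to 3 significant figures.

m − M = 5 log₁₀(d/10 pc) + A  ⇒  1.31 − (1.71) − 1.52 = 5 log₁₀(d/10)
-1.920 = 5 log₁₀(d/10)
log₁₀ d = (m − M − A)/5 + 1 = 0.6160
d = 10^0.6160 = 4.130 pc
= 13.47 ly

d ≈ 13.5 ly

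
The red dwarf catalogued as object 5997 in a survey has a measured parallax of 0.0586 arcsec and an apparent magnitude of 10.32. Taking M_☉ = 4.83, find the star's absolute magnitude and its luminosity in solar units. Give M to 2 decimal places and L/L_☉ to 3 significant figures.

d = 1/p = 1/0.0586″ = 17.06 pc
M = m − 5 log₁₀ d + 5 = 10.32 − 5·1.2321 + 5 = 9.159
M − M_☉ = 9.159 − 4.83 = 4.329
L/L_☉ = 10^(−0.4 × 4.329) = 0.01854

M ≈ 9.16; L/L_☉ ≈ 0.0185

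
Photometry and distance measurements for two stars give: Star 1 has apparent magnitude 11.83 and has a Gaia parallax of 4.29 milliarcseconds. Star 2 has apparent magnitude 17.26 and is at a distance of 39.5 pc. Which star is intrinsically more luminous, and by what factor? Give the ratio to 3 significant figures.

Star 1 is more luminous, by a factor of 5170.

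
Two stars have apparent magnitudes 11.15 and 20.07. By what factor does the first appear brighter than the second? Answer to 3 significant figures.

Δm = 11.15 − (20.07) = -8.92
Flux ratio = 10^(−0.4 Δm) = 10^(−0.4 × -8.92) = 10^3.568 = 3698

3700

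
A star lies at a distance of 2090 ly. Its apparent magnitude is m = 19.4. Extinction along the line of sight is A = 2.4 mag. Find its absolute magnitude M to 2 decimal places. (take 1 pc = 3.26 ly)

M ≈ 7.97

d = 2090 ly / 3.26 = 641.1 pc
5 log₁₀(d/10 pc) = 5 log₁₀(641.1) − 5 = 9.035
M = m − 5 log₁₀(d/10) − A = 19.4 − 9.035 − 2.4 = 7.965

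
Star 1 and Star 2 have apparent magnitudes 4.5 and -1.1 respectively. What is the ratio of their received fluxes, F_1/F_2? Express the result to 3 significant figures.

Magnitude difference = 5.6
Flux ratio = 10^(−0.4 Δm) = 10^(−0.4 × 5.6) = 10^-2.240 = 5.754×10^-3

F_1/F_2 ≈ 5.75×10^-3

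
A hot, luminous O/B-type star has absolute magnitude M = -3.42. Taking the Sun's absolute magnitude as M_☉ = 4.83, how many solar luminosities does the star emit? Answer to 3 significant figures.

M − M_☉ = -3.42 − 4.83 = -8.250
L/L_☉ = 10^(−0.4 (M − M_☉)) = 10^3.300 = 1995

L/L_☉ ≈ 2000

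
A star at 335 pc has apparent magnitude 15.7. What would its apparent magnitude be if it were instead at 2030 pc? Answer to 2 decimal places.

Flux ∝ 1/d², so Δm = 5 log₁₀(d₂/d₁) = 5 log₁₀(2030/335) = 3.912
m₂ = m₁ + Δm = 15.7 + (3.912) = 19.612

m ≈ 19.61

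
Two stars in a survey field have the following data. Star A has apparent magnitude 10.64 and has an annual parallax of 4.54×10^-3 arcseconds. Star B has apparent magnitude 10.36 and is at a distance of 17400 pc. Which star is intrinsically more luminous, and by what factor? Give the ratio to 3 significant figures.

Star A: d = 1/p = 1/4.54×10^-3″ = 220.3 pc
Star A: M = m − 5 log₁₀ d + 5 = 10.64 − 5·2.3429 + 5 = 3.925
Star B: M = m − 5 log₁₀ d + 5 = 10.36 − 5·4.2405 + 5 = -5.843
ΔM = M_A − M_B = 3.925 − (-5.843) = 9.768; smaller M is more luminous → Star B.
L ratio = 10^(0.4 |ΔM|) = 10^3.907 = 8076

Star B is more luminous, by a factor of 8080.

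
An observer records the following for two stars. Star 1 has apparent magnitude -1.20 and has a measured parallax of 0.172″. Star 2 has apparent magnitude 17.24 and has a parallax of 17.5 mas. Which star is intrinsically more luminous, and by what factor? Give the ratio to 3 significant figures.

Star 1: d = 1/p = 1/0.172″ = 5.814 pc
Star 1: M = m − 5 log₁₀ d + 5 = -1.20 − 5·0.7645 + 5 = -0.022
Star 2: p = 17.5 mas = 0.0175″ → d = 1/p = 57.14 pc
Star 2: M = m − 5 log₁₀ d + 5 = 17.24 − 5·1.7570 + 5 = 13.455
ΔM = M_1 − M_2 = -0.022 − (13.455) = -13.478; smaller M is more luminous → Star 1.
L ratio = 10^(0.4 |ΔM|) = 10^5.391 = 246000

Star 1 is more luminous, by a factor of 246000.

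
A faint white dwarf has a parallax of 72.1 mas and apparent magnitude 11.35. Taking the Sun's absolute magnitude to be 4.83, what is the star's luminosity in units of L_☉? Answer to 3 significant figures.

L/L_☉ ≈ 4.74×10^-3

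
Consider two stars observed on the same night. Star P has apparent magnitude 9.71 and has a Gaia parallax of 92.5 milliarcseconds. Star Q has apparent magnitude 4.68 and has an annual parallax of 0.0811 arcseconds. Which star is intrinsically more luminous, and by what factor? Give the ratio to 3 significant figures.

Star Q is more luminous, by a factor of 134.

Star P: p = 92.5 mas = 0.0925″ → d = 1/p = 10.81 pc
Star P: M = m − 5 log₁₀ d + 5 = 9.71 − 5·1.0339 + 5 = 9.541
Star Q: d = 1/p = 1/0.0811″ = 12.33 pc
Star Q: M = m − 5 log₁₀ d + 5 = 4.68 − 5·1.0910 + 5 = 4.225
ΔM = M_P − M_Q = 9.541 − (4.225) = 5.316; smaller M is more luminous → Star Q.
L ratio = 10^(0.4 |ΔM|) = 10^2.126 = 133.7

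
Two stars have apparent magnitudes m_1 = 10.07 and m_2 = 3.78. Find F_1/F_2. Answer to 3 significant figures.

Δm = 10.07 − (3.78) = 6.29
Flux ratio = 10^(−0.4 Δm) = 10^(−0.4 × 6.29) = 10^-2.516 = 3.048×10^-3

F_1/F_2 ≈ 3.05×10^-3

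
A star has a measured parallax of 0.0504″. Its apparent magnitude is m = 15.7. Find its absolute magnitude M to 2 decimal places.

d = 1/p = 1/0.0504″ = 19.84 pc
5 log₁₀(d/10 pc) = 5 log₁₀(19.84) − 5 = 1.488
M = m − 5 log₁₀(d/10) = 15.7 − 1.488 = 14.212

M ≈ 14.21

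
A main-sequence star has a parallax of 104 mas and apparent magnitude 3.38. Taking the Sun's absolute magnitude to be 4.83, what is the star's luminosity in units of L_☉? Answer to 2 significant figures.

d = 1/p = 1000/104 mas = 9.615 pc
M = m − 5 log₁₀ d + 5 = 3.38 − 5·0.9830 + 5 = 3.465
M − M_☉ = 3.465 − 4.83 = -1.365
L/L_☉ = 10^(−0.4 × -1.365) = 3.515

L/L_☉ ≈ 3.5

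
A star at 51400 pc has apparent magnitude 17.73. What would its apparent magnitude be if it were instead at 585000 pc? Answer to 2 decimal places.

Flux ∝ 1/d², so Δm = 5 log₁₀(d₂/d₁) = 5 log₁₀(585000/51400) = 5.281
m₂ = m₁ + Δm = 17.73 + (5.281) = 23.011

m ≈ 23.01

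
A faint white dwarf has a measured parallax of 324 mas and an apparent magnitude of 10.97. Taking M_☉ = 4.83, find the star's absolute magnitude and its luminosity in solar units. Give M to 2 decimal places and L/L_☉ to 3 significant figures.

M ≈ 13.52; L/L_☉ ≈ 3.33×10^-4

d = 1/p = 1000/324 mas = 3.086 pc
M = m − 5 log₁₀ d + 5 = 10.97 − 5·0.4895 + 5 = 13.523
M − M_☉ = 13.523 − 4.83 = 8.693
L/L_☉ = 10^(−0.4 × 8.693) = 3.334×10^-4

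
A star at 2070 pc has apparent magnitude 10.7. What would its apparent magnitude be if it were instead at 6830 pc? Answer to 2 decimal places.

m ≈ 13.29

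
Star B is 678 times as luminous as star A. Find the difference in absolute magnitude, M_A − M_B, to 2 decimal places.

Pogson: ΔM = −2.5 log₁₀(ratio) = −2.5 log₁₀(678) = −2.5 × 2.8312 = -7.078
Star B is brighter so has the smaller magnitude: M_A − M_B is positive.

M_A − M_B ≈ 7.08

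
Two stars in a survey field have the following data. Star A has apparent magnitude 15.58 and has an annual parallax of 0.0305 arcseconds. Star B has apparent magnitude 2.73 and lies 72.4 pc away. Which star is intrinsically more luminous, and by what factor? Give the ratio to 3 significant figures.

Star B is more luminous, by a factor of 673000.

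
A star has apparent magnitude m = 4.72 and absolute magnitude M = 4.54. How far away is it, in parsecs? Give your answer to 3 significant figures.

d ≈ 10.9 pc

μ = m − M = 0.180
m − M = 5 log₁₀ d − 5
log₁₀ d = (m − M)/5 + 1 = 1.0360
d = 10^1.0360 = 10.86 pc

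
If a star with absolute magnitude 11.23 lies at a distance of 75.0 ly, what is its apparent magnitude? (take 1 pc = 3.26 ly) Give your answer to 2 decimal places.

d = 75.0 ly / 3.26 = 23.01 pc
m = M + 5 log₁₀ d − 5 = 11.23 + 5·1.3618 − 5 = 13.039

m ≈ 13.04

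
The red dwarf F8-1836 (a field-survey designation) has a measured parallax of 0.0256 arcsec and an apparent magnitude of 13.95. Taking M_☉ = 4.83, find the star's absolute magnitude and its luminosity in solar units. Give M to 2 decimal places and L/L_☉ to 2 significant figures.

d = 1/p = 1/0.0256″ = 39.06 pc
M = m − 5 log₁₀ d + 5 = 13.95 − 5·1.5918 + 5 = 10.991
M − M_☉ = 10.991 − 4.83 = 6.161
L/L_☉ = 10^(−0.4 × 6.161) = 3.432×10^-3

M ≈ 10.99; L/L_☉ ≈ 3.4×10^-3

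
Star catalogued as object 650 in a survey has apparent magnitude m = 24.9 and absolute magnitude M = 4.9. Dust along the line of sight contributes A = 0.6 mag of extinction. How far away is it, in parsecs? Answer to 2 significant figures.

d ≈ 76000 pc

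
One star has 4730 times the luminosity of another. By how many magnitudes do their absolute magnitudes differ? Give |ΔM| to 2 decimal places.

|ΔM| ≈ 9.19

Pogson: ΔM = −2.5 log₁₀(ratio) = −2.5 log₁₀(4730) = −2.5 × 3.6749 = -9.187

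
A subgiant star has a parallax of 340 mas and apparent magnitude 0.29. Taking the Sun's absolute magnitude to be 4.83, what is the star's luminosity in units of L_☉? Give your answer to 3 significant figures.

L/L_☉ ≈ 5.66

d = 1/p = 1000/340 mas = 2.941 pc
M = m − 5 log₁₀ d + 5 = 0.29 − 5·0.4685 + 5 = 2.947
M − M_☉ = 2.947 − 4.83 = -1.883
L/L_☉ = 10^(−0.4 × -1.883) = 5.663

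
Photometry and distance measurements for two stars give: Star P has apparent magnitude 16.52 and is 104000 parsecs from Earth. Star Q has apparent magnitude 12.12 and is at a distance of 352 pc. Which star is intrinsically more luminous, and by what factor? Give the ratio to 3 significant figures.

Star P: M = m − 5 log₁₀ d + 5 = 16.52 − 5·5.0170 + 5 = -3.565
Star Q: M = m − 5 log₁₀ d + 5 = 12.12 − 5·2.5465 + 5 = 4.387
ΔM = M_P − M_Q = -3.565 − (4.387) = -7.952; smaller M is more luminous → Star P.
L ratio = 10^(0.4 |ΔM|) = 10^3.181 = 1517

Star P is more luminous, by a factor of 1520.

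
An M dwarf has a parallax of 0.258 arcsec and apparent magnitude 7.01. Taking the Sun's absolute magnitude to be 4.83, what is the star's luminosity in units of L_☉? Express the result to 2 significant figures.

L/L_☉ ≈ 0.020

d = 1/p = 1/0.258″ = 3.876 pc
M = m − 5 log₁₀ d + 5 = 7.01 − 5·0.5884 + 5 = 9.068
M − M_☉ = 9.068 − 4.83 = 4.238
L/L_☉ = 10^(−0.4 × 4.238) = 0.02017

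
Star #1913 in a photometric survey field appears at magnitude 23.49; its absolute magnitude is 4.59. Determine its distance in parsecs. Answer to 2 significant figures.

d ≈ 60000 pc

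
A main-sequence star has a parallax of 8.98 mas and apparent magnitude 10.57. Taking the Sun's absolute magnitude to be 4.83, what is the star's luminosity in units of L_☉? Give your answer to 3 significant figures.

d = 1/p = 1000/8.98 mas = 111.4 pc
M = m − 5 log₁₀ d + 5 = 10.57 − 5·2.0467 + 5 = 5.336
M − M_☉ = 5.336 − 4.83 = 0.506
L/L_☉ = 10^(−0.4 × 0.506) = 0.6273

L/L_☉ ≈ 0.627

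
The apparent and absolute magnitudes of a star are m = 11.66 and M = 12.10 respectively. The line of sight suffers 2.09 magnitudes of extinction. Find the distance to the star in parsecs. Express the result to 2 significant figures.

m − M = 5 log₁₀(d/10 pc) + A  ⇒  11.66 − (12.10) − 2.09 = 5 log₁₀(d/10)
-2.530 = 5 log₁₀(d/10)
log₁₀ d = (m − M − A)/5 + 1 = 0.4940
d = 10^0.4940 = 3.119 pc

d ≈ 3.1 pc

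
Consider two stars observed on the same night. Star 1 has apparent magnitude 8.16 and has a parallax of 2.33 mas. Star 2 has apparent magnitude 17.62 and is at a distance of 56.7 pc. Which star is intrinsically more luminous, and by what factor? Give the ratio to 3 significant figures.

Star 1 is more luminous, by a factor of 348000.

Star 1: p = 2.33 mas = 2.33×10^-3″ → d = 1/p = 429.2 pc
Star 1: M = m − 5 log₁₀ d + 5 = 8.16 − 5·2.6326 + 5 = -0.003
Star 2: M = m − 5 log₁₀ d + 5 = 17.62 − 5·1.7536 + 5 = 13.852
ΔM = M_1 − M_2 = -0.003 − (13.852) = -13.855; smaller M is more luminous → Star 1.
L ratio = 10^(0.4 |ΔM|) = 10^5.542 = 348400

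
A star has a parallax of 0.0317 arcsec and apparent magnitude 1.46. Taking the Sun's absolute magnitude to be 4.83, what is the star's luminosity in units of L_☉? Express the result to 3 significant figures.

d = 1/p = 1/0.0317″ = 31.55 pc
M = m − 5 log₁₀ d + 5 = 1.46 − 5·1.4989 + 5 = -1.035
M − M_☉ = -1.035 − 4.83 = -5.865
L/L_☉ = 10^(−0.4 × -5.865) = 221.8

L/L_☉ ≈ 222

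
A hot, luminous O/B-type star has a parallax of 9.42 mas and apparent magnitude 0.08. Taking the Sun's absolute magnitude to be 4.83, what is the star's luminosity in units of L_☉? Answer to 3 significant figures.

d = 1/p = 1000/9.42 mas = 106.2 pc
M = m − 5 log₁₀ d + 5 = 0.08 − 5·2.0259 + 5 = -5.050
M − M_☉ = -5.050 − 4.83 = -9.880
L/L_☉ = 10^(−0.4 × -9.880) = 8952

L/L_☉ ≈ 8950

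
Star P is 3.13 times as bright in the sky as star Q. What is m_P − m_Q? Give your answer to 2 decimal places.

m_P − m_Q ≈ -1.24

Pogson: Δm = −2.5 log₁₀(ratio) = −2.5 log₁₀(3.13) = −2.5 × 0.4955 = -1.239
Star P is brighter, so it has the smaller magnitude: the difference is negative.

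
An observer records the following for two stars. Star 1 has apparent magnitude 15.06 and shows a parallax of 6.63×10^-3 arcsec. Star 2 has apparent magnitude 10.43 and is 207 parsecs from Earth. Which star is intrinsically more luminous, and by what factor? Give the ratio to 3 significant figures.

Star 2 is more luminous, by a factor of 134.

Star 1: d = 1/p = 1/6.63×10^-3″ = 150.8 pc
Star 1: M = m − 5 log₁₀ d + 5 = 15.06 − 5·2.1785 + 5 = 9.168
Star 2: M = m − 5 log₁₀ d + 5 = 10.43 − 5·2.3160 + 5 = 3.850
ΔM = M_1 − M_2 = 9.168 − (3.850) = 5.317; smaller M is more luminous → Star 2.
L ratio = 10^(0.4 |ΔM|) = 10^2.127 = 134.0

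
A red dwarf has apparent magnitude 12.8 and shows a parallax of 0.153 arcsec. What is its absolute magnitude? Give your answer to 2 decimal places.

d = 1/p = 1/0.153″ = 6.536 pc
5 log₁₀(d/10 pc) = 5 log₁₀(6.536) − 5 = -0.923
M = m − 5 log₁₀(d/10) = 12.8 + 0.923 = 13.723

M ≈ 13.72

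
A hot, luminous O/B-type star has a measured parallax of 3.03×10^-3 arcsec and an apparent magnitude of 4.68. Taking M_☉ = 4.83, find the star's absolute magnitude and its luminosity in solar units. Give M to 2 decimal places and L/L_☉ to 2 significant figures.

d = 1/p = 1/3.03×10^-3″ = 330.0 pc
M = m − 5 log₁₀ d + 5 = 4.68 − 5·2.5186 + 5 = -2.913
M − M_☉ = -2.913 − 4.83 = -7.743
L/L_☉ = 10^(−0.4 × -7.743) = 1251

M ≈ -2.91; L/L_☉ ≈ 1300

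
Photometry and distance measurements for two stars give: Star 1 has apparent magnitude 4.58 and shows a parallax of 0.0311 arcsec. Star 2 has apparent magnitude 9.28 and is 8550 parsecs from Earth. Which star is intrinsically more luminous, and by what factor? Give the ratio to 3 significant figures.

Star 2 is more luminous, by a factor of 932.

Star 1: d = 1/p = 1/0.0311″ = 32.15 pc
Star 1: M = m − 5 log₁₀ d + 5 = 4.58 − 5·1.5072 + 5 = 2.044
Star 2: M = m − 5 log₁₀ d + 5 = 9.28 − 5·3.9320 + 5 = -5.380
ΔM = M_1 − M_2 = 2.044 − (-5.380) = 7.424; smaller M is more luminous → Star 2.
L ratio = 10^(0.4 |ΔM|) = 10^2.969 = 932.1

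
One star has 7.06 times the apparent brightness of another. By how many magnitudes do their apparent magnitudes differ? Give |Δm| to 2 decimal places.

|Δm| ≈ 2.12

Pogson: Δm = −2.5 log₁₀(ratio) = −2.5 log₁₀(7.06) = −2.5 × 0.8488 = -2.122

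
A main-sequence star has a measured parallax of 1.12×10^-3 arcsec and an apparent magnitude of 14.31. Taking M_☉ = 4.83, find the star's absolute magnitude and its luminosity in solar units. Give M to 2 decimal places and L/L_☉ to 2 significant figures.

M ≈ 4.56; L/L_☉ ≈ 1.3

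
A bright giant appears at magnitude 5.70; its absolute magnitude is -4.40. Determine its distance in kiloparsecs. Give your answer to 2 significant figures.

d ≈ 1.0 kpc

Distance modulus: m − M = 5.70 − (-4.40) = 10.100
m − M = 5 log₁₀ d − 5
log₁₀ d = (m − M)/5 + 1 = 3.0200
d = 10^3.0200 = 1047 pc
= 1.047 kpc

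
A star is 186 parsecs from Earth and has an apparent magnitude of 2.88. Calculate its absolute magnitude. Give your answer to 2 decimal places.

5 log₁₀(d/10 pc) = 5 log₁₀(186.0) − 5 = 6.348
M = m − 5 log₁₀(d/10) = 2.88 − 6.348 = -3.468

M ≈ -3.47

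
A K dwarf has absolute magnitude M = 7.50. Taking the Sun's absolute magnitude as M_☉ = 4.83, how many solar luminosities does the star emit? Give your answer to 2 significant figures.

L/L_☉ ≈ 0.086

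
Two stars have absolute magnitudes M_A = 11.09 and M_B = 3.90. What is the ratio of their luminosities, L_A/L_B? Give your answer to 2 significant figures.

L_A/L_B ≈ 1.3×10^-3

ΔM = M_A − M_B = 7.19
L_A/L_B = 10^(−0.4 ΔM) = 10^-2.876 = 1.330×10^-3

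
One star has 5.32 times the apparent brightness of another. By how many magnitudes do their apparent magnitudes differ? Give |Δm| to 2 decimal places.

Pogson: Δm = −2.5 log₁₀(ratio) = −2.5 log₁₀(5.32) = −2.5 × 0.7259 = -1.815

|Δm| ≈ 1.81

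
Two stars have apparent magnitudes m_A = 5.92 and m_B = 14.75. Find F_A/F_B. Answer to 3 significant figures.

F_A/F_B ≈ 3400

Magnitude difference = -8.83
Flux ratio = 10^(−0.4 Δm) = 10^(−0.4 × -8.83) = 10^3.532 = 3404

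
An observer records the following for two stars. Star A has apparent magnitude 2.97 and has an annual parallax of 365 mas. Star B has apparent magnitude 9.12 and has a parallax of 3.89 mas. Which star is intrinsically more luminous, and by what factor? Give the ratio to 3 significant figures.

Star A: p = 365 mas = 0.365″ → d = 1/p = 2.740 pc
Star A: M = m − 5 log₁₀ d + 5 = 2.97 − 5·0.4377 + 5 = 5.781
Star B: p = 3.89 mas = 3.89×10^-3″ → d = 1/p = 257.1 pc
Star B: M = m − 5 log₁₀ d + 5 = 9.12 − 5·2.4101 + 5 = 2.070
ΔM = M_A − M_B = 5.781 − (2.070) = 3.712; smaller M is more luminous → Star B.
L ratio = 10^(0.4 |ΔM|) = 10^1.485 = 30.53

Star B is more luminous, by a factor of 30.5.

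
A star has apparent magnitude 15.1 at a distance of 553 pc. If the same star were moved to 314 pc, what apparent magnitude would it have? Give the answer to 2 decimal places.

m ≈ 13.87

Flux ∝ 1/d², so Δm = 5 log₁₀(d₂/d₁) = 5 log₁₀(314/553) = -1.229
m₂ = m₁ + Δm = 15.1 + (-1.229) = 13.871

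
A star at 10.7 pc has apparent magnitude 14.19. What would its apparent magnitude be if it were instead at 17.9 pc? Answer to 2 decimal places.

Flux ∝ 1/d², so Δm = 5 log₁₀(d₂/d₁) = 5 log₁₀(17.9/10.7) = 1.117
m₂ = m₁ + Δm = 14.19 + (1.117) = 15.307

m ≈ 15.31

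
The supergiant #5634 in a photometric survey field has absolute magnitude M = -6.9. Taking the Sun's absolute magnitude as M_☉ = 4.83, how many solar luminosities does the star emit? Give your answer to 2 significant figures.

M − M_☉ = -6.9 − 4.83 = -11.730
L/L_☉ = 10^(−0.4 (M − M_☉)) = 10^4.692 = 49200

L/L_☉ ≈ 49000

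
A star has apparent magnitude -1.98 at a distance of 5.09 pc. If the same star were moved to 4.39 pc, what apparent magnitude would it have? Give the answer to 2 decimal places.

m ≈ -2.30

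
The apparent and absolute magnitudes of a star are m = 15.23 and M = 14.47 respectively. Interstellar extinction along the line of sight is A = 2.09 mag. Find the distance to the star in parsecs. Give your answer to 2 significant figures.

d ≈ 5.4 pc

m − M = 5 log₁₀(d/10 pc) + A  ⇒  15.23 − (14.47) − 2.09 = 5 log₁₀(d/10)
-1.330 = 5 log₁₀(d/10)
log₁₀ d = (m − M − A)/5 + 1 = 0.7340
d = 10^0.7340 = 5.420 pc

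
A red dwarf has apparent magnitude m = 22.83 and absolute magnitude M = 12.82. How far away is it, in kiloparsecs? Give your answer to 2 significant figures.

μ = m − M = 10.010
m − M = 5 log₁₀ d − 5
log₁₀ d = (m − M)/5 + 1 = 3.0020
d = 10^3.0020 = 1005 pc
= 1.005 kpc

d ≈ 1.0 kpc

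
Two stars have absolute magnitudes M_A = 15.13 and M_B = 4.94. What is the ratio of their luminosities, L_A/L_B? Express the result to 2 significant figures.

L_A/L_B ≈ 8.4×10^-5

ΔM = M_A − M_B = 10.19
L_A/L_B = 10^(−0.4 ΔM) = 10^-4.076 = 8.395×10^-5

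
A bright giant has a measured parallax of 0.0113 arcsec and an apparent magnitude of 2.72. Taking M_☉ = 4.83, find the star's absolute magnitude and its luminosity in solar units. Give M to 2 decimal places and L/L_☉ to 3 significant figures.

M ≈ -2.01; L/L_☉ ≈ 547

d = 1/p = 1/0.0113″ = 88.50 pc
M = m − 5 log₁₀ d + 5 = 2.72 − 5·1.9469 + 5 = -2.015
M − M_☉ = -2.015 − 4.83 = -6.845
L/L_☉ = 10^(−0.4 × -6.845) = 546.8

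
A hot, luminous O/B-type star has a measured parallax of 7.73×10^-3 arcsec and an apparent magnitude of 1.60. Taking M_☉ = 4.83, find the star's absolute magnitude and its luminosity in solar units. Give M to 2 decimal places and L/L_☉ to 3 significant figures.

d = 1/p = 1/7.73×10^-3″ = 129.4 pc
M = m − 5 log₁₀ d + 5 = 1.60 − 5·2.1118 + 5 = -3.959
M − M_☉ = -3.959 − 4.83 = -8.789
L/L_☉ = 10^(−0.4 × -8.789) = 3278

M ≈ -3.96; L/L_☉ ≈ 3280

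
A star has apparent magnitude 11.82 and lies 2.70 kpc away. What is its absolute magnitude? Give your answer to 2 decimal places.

M ≈ -0.34

d = 2.70 kpc = 2700 pc
5 log₁₀(d/10 pc) = 5 log₁₀(2700) − 5 = 12.157
M = m − 5 log₁₀(d/10) = 11.82 − 12.157 = -0.337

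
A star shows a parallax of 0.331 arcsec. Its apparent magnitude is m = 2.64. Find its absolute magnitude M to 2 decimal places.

M ≈ 5.24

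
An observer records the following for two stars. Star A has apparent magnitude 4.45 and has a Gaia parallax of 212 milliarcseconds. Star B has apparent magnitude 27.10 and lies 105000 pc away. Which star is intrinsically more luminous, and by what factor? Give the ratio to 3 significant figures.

Star A is more luminous, by a factor of 2.32.

Star A: p = 212 mas = 0.212″ → d = 1/p = 4.717 pc
Star A: M = m − 5 log₁₀ d + 5 = 4.45 − 5·0.6737 + 5 = 6.082
Star B: M = m − 5 log₁₀ d + 5 = 27.10 − 5·5.0212 + 5 = 6.994
ΔM = M_A − M_B = 6.082 − (6.994) = -0.912; smaller M is more luminous → Star A.
L ratio = 10^(0.4 |ΔM|) = 10^0.365 = 2.317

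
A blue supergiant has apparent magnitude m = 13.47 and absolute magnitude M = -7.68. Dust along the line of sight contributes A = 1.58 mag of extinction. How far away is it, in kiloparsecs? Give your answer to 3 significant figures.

m − M = 5 log₁₀(d/10 pc) + A  ⇒  13.47 − (-7.68) − 1.58 = 5 log₁₀(d/10)
19.570 = 5 log₁₀(d/10)
log₁₀ d = (m − M − A)/5 + 1 = 4.9140
d = 10^4.9140 = 82040 pc
= 82.04 kpc

d ≈ 82.0 kpc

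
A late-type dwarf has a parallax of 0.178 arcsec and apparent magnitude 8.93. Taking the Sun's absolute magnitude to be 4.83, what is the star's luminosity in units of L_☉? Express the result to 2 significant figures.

L/L_☉ ≈ 7.2×10^-3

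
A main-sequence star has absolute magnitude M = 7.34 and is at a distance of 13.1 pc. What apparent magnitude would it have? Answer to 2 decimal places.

m = M + 5 log₁₀ d − 5 = 7.34 + 5·1.1173 − 5 = 7.926

m ≈ 7.93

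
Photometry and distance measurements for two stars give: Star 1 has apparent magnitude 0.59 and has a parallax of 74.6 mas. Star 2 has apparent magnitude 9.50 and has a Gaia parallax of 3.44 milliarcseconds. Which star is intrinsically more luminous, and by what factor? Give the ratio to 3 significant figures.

Star 1 is more luminous, by a factor of 7.79.

Star 1: p = 74.6 mas = 0.0746″ → d = 1/p = 13.40 pc
Star 1: M = m − 5 log₁₀ d + 5 = 0.59 − 5·1.1273 + 5 = -0.046
Star 2: p = 3.44 mas = 3.44×10^-3″ → d = 1/p = 290.7 pc
Star 2: M = m − 5 log₁₀ d + 5 = 9.50 − 5·2.4634 + 5 = 2.183
ΔM = M_1 − M_2 = -0.046 − (2.183) = -2.229; smaller M is more luminous → Star 1.
L ratio = 10^(0.4 |ΔM|) = 10^0.892 = 7.792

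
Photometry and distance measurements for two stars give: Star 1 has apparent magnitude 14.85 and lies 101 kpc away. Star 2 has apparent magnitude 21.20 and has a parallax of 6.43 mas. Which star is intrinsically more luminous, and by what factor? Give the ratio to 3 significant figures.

Star 1 is more luminous, by a factor of 1.46×10^8.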